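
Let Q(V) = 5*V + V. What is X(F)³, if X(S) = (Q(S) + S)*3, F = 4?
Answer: 592704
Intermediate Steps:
Q(V) = 6*V
X(S) = 21*S (X(S) = (6*S + S)*3 = (7*S)*3 = 21*S)
X(F)³ = (21*4)³ = 84³ = 592704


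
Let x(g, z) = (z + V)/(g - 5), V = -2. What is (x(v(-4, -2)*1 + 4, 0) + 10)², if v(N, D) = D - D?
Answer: 144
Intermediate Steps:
v(N, D) = 0
x(g, z) = (-2 + z)/(-5 + g) (x(g, z) = (z - 2)/(g - 5) = (-2 + z)/(-5 + g))
(x(v(-4, -2)*1 + 4, 0) + 10)² = ((-2 + 0)/(-5 + (0*1 + 4)) + 10)² = (-2/(-5 + (0 + 4)) + 10)² = (-2/(-5 + 4) + 10)² = (-2/(-1) + 10)² = (-1*(-2) + 10)² = (2 + 10)² = 12² = 144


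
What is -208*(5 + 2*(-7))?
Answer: 1872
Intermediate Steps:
-208*(5 + 2*(-7)) = -208*(5 - 14) = -208*(-9) = 1872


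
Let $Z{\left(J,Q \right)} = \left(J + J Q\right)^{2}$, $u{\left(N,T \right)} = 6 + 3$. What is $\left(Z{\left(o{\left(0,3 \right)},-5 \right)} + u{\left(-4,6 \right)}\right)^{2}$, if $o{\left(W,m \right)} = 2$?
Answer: $5329$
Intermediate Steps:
$u{\left(N,T \right)} = 9$
$\left(Z{\left(o{\left(0,3 \right)},-5 \right)} + u{\left(-4,6 \right)}\right)^{2} = \left(2^{2} \left(1 - 5\right)^{2} + 9\right)^{2} = \left(4 \left(-4\right)^{2} + 9\right)^{2} = \left(4 \cdot 16 + 9\right)^{2} = \left(64 + 9\right)^{2} = 73^{2} = 5329$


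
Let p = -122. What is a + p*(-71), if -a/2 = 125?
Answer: 8412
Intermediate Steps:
a = -250 (a = -2*125 = -250)
a + p*(-71) = -250 - 122*(-71) = -250 + 8662 = 8412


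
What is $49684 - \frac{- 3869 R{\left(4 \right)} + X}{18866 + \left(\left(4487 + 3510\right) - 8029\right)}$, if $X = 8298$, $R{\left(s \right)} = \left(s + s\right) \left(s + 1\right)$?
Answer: $\frac{467947459}{9417} \approx 49692.0$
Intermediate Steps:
$R{\left(s \right)} = 2 s \left(1 + s\right)$
$49684 - \frac{- 3869 R{\left(4 \right)} + X}{18866 + \left(\left(4487 + 3510\right) - 8029\right)} = 49684 - \frac{- 3869 \cdot 2 \cdot 4 \left(1 + 4\right) + 8298}{18866 + \left(\left(4487 + 3510\right) - 8029\right)} = 49684 - \frac{- 3869 \cdot 2 \cdot 4 \cdot 5 + 8298}{18866 + \left(7997 - 8029\right)} = 49684 - \frac{\left(-3869\right) 40 + 8298}{18866 - 32} = 49684 - \frac{-154760 + 8298}{18834} = 49684 - \left(-146462\right) \frac{1}{18834} = 49684 - - \frac{73231}{9417} = 49684 + \frac{73231}{9417} = \frac{467947459}{9417}$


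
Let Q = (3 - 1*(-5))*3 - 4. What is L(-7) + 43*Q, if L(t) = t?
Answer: 853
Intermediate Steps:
Q = 20 (Q = (3 + 5)*3 - 4 = 8*3 - 4 = 24 - 4 = 20)
L(-7) + 43*Q = -7 + 43*20 = -7 + 860 = 853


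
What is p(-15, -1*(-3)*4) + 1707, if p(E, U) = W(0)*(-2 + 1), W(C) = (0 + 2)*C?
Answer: 1707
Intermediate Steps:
W(C) = 2*C
p(E, U) = 0 (p(E, U) = (2*0)*(-2 + 1) = 0*(-1) = 0)
p(-15, -1*(-3)*4) + 1707 = 0 + 1707 = 1707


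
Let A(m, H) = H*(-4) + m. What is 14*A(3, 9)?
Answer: -462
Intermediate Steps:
A(m, H) = m - 4*H (A(m, H) = -4*H + m = m - 4*H)
14*A(3, 9) = 14*(3 - 4*9) = 14*(3 - 36) = 14*(-33) = -462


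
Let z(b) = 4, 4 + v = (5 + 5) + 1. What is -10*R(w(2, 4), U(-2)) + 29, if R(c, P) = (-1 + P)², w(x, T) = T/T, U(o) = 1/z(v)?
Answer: 187/8 ≈ 23.375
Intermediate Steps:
v = 7 (v = -4 + ((5 + 5) + 1) = -4 + (10 + 1) = -4 + 11 = 7)
U(o) = ¼ (U(o) = 1/4 = ¼)
w(x, T) = 1
-10*R(w(2, 4), U(-2)) + 29 = -10*(-1 + ¼)² + 29 = -10*(-¾)² + 29 = -10*9/16 + 29 = -45/8 + 29 = 187/8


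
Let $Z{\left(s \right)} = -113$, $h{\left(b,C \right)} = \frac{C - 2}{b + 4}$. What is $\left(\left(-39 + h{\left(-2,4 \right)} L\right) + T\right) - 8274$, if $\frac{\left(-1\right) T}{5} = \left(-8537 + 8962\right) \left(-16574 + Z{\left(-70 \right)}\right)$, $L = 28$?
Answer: $35451590$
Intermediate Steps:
$h{\left(b,C \right)} = \frac{-2 + C}{4 + b}$
$T = 35459875$ ($T = - 5 \left(-8537 + 8962\right) \left(-16574 - 113\right) = - 5 \cdot 425 \left(-16687\right) = \left(-5\right) \left(-7091975\right) = 35459875$)
$\left(\left(-39 + h{\left(-2,4 \right)} L\right) + T\right) - 8274 = \left(\left(-39 + \frac{-2 + 4}{4 - 2} \cdot 28\right) + 35459875\right) - 8274 = \left(\left(-39 + \frac{1}{2} \cdot 2 \cdot 28\right) + 35459875\right) - 8274 = \left(\left(-39 + 1 \cdot 28\right) + 35459875\right) - 8274 = \left(\left(-39 + 28\right) + 35459875\right) - 8274 = \left(-11 + 35459875\right) - 8274 = 35459864 - 8274 = 35451590$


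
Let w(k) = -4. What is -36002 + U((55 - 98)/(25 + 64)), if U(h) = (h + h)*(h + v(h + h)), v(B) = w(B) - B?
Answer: -285144924/7921 ≈ -35999.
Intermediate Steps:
v(B) = -4 - B
U(h) = 2*h*(-4 - h) (U(h) = (h + h)*(h + (-4 - (h + h))) = (2*h)*(h + (-4 - 2*h)) = (2*h)*(-4 - h) = 2*h*(-4 - h))
-36002 + U((55 - 98)/(25 + 64)) = -36002 - 2*(55 - 98)/(25 + 64)*(4 + (55 - 98)/(25 + 64)) = -36002 - 2*(-43/89)*(4 - 43/89) = -36002 - 2*(-43/89)*313/89 = -36002 + 26918/7921 = -285144924/7921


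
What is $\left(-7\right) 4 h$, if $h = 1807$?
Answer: $-50596$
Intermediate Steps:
$\left(-7\right) 4 h = \left(-7\right) 4 \cdot 1807 = \left(-28\right) 1807 = -50596$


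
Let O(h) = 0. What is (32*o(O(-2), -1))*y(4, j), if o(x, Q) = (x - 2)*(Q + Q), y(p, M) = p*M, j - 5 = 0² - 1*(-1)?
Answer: 3072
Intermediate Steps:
j = 6 (j = 5 + (0² - 1*(-1)) = 5 + (0 + 1) = 5 + 1 = 6)
y(p, M) = M*p
o(x, Q) = 2*Q*(-2 + x) (o(x, Q) = (-2 + x)*(2*Q) = 2*Q*(-2 + x))
(32*o(O(-2), -1))*y(4, j) = (32*(2*(-1)*(-2 + 0)))*(6*4) = (32*(2*(-1)*(-2)))*24 = (32*4)*24 = 128*24 = 3072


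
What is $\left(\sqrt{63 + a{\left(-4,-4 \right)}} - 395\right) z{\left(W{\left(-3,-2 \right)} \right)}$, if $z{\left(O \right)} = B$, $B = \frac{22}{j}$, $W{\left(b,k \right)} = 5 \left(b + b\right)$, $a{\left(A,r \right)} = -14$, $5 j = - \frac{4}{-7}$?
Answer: $-74690$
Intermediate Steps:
$j = \frac{4}{35}$ ($j = \frac{\left(-4\right) \frac{1}{-7}}{5} = \frac{\left(-4\right) \left(- \frac{1}{7}\right)}{5} = \frac{1}{5} \cdot \frac{4}{7} = \frac{4}{35} \approx 0.11429$)
$W{\left(b,k \right)} = 10 b$ ($W{\left(b,k \right)} = 5 \cdot 2 b = 10 b$)
$B = \frac{385}{2}$ ($B = \frac{22}{\frac{4}{35}} = 22 \cdot \frac{35}{4} = \frac{385}{2} \approx 192.5$)
$z{\left(O \right)} = \frac{385}{2}$
$\left(\sqrt{63 + a{\left(-4,-4 \right)}} - 395\right) z{\left(W{\left(-3,-2 \right)} \right)} = \left(\sqrt{63 - 14} - 395\right) \frac{385}{2} = \left(\sqrt{49} - 395\right) \frac{385}{2} = \left(7 - 395\right) \frac{385}{2} = \left(-388\right) \frac{385}{2} = -74690$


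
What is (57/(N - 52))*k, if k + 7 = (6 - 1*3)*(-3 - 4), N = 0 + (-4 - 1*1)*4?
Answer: 133/6 ≈ 22.167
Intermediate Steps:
N = -20 (N = 0 + (-4 - 1)*4 = 0 - 5*4 = 0 - 20 = -20)
k = -28 (k = -7 + (6 - 1*3)*(-3 - 4) = -7 + (6 - 3)*(-7) = -7 + 3*(-7) = -7 - 21 = -28)
(57/(N - 52))*k = (57/(-20 - 52))*(-28) = (57/(-72))*(-28) = (57*(-1/72))*(-28) = -19/24*(-28) = 133/6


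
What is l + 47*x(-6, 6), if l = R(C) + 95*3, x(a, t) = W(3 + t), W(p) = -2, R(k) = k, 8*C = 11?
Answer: 1539/8 ≈ 192.38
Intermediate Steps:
C = 11/8 (C = (⅛)*11 = 11/8 ≈ 1.3750)
x(a, t) = -2
l = 2291/8 (l = 11/8 + 95*3 = 11/8 + 285 = 2291/8 ≈ 286.38)
l + 47*x(-6, 6) = 2291/8 + 47*(-2) = 2291/8 - 94 = 1539/8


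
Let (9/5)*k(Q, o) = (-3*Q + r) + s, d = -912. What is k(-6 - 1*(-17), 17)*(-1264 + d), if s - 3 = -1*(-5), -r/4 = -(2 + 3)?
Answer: 54400/9 ≈ 6044.4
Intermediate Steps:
r = 20 (r = -(-4)*(2 + 3) = -(-4)*5 = -4*(-5) = 20)
s = 8 (s = 3 - 1*(-5) = 3 + 5 = 8)
k(Q, o) = 140/9 - 5*Q/3 (k(Q, o) = 5*((-3*Q + 20) + 8)/9 = 5*((20 - 3*Q) + 8)/9 = 5*(28 - 3*Q)/9 = 140/9 - 5*Q/3)
k(-6 - 1*(-17), 17)*(-1264 + d) = (140/9 - 5*(-6 - 1*(-17))/3)*(-1264 - 912) = (140/9 - 5*(-6 + 17)/3)*(-2176) = (140/9 - 5/3*11)*(-2176) = (140/9 - 55/3)*(-2176) = -25/9*(-2176) = 54400/9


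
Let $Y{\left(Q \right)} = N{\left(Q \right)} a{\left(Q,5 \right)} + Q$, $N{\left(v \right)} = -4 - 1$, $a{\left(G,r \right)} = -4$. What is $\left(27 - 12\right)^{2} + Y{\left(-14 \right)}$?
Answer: $231$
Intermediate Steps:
$N{\left(v \right)} = -5$
$Y{\left(Q \right)} = 20 + Q$ ($Y{\left(Q \right)} = \left(-5\right) \left(-4\right) + Q = 20 + Q$)
$\left(27 - 12\right)^{2} + Y{\left(-14 \right)} = \left(27 - 12\right)^{2} + \left(20 - 14\right) = 15^{2} + 6 = 225 + 6 = 231$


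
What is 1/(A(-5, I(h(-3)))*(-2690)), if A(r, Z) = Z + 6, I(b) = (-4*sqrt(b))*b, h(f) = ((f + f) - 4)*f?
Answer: 1/193663860 + sqrt(30)/9683193 ≈ 5.7081e-7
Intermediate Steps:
h(f) = f*(-4 + 2*f) (h(f) = (2*f - 4)*f = (-4 + 2*f)*f = f*(-4 + 2*f))
I(b) = -4*b**(3/2)
A(r, Z) = 6 + Z
1/(A(-5, I(h(-3)))*(-2690)) = 1/((6 - 4*30*sqrt(30))*(-2690)) = 1/((6 - 120*sqrt(30))*(-2690)) = 1/(-16140 + 322800*sqrt(30))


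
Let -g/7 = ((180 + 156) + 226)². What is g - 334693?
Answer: -2545601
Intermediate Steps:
g = -2210908 (g = -7*((180 + 156) + 226)² = -7*(336 + 226)² = -7*562² = -7*315844 = -2210908)
g - 334693 = -2210908 - 334693 = -2545601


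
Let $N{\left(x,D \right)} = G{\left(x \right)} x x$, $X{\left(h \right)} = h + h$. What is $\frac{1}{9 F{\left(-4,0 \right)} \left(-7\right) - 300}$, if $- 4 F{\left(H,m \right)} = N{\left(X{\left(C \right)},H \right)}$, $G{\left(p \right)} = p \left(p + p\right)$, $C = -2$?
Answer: $\frac{1}{7764} \approx 0.0001288$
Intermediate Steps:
$G{\left(p \right)} = 2 p^{2}$ ($G{\left(p \right)} = p 2 p = 2 p^{2}$)
$X{\left(h \right)} = 2 h$
$N{\left(x,D \right)} = 2 x^{4}$ ($N{\left(x,D \right)} = 2 x^{2} x x = 2 x^{3} x = 2 x^{4}$)
$F{\left(H,m \right)} = -128$ ($F{\left(H,m \right)} = - \frac{2 \left(2 \left(-2\right)\right)^{4}}{4} = - \frac{2 \left(-4\right)^{4}}{4} = - \frac{2 \cdot 256}{4} = \left(- \frac{1}{4}\right) 512 = -128$)
$\frac{1}{9 F{\left(-4,0 \right)} \left(-7\right) - 300} = \frac{1}{9 \left(-128\right) \left(-7\right) - 300} = \frac{1}{\left(-1152\right) \left(-7\right) - 300} = \frac{1}{8064 - 300} = \frac{1}{7764}$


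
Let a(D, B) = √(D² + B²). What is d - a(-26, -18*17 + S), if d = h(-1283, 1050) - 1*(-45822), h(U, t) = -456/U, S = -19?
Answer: 58790082/1283 - 13*√629 ≈ 45496.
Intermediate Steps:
a(D, B) = √(B² + D²)
d = 58790082/1283 (d = -456/(-1283) - 1*(-45822) = -456*(-1/1283) + 45822 = 456/1283 + 45822 = 58790082/1283 ≈ 45822.)
d - a(-26, -18*17 + S) = 58790082/1283 - √((-18*17 - 19)² + (-26)²) = 58790082/1283 - √((-306 - 19)² + 676) = 58790082/1283 - √((-325)² + 676) = 58790082/1283 - √(105625 + 676) = 58790082/1283 - √106301 = 58790082/1283 - 13*√629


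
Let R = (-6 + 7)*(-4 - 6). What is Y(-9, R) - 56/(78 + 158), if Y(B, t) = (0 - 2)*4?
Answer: -486/59 ≈ -8.2373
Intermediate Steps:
R = -10 (R = 1*(-10) = -10)
Y(B, t) = -8 (Y(B, t) = -2*4 = -8)
Y(-9, R) - 56/(78 + 158) = -8 - 56/(78 + 158) = -8 - 56/236 = -8 - 56*1/236 = -8 - 14/59 = -486/59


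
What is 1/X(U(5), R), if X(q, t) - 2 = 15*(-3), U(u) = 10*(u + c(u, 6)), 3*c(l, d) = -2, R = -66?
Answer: -1/43 ≈ -0.023256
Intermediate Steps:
c(l, d) = -2/3 (c(l, d) = (1/3)*(-2) = -2/3)
U(u) = -20/3 + 10*u (U(u) = 10*(u - 2/3) = 10*(-2/3 + u) = -20/3 + 10*u)
X(q, t) = -43 (X(q, t) = 2 + 15*(-3) = 2 - 45 = -43)
1/X(U(5), R) = 1/(-43) = -1/43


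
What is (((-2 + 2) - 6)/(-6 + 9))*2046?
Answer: -4092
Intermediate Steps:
(((-2 + 2) - 6)/(-6 + 9))*2046 = ((0 - 6)/3)*2046 = -6*⅓*2046 = -2*2046 = -4092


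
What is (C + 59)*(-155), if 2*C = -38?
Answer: -6200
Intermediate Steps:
C = -19 (C = (1/2)*(-38) = -19)
(C + 59)*(-155) = (-19 + 59)*(-155) = 40*(-155) = -6200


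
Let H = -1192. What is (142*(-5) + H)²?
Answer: 3617604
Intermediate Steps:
(142*(-5) + H)² = (142*(-5) - 1192)² = (-710 - 1192)² = (-1902)² = 3617604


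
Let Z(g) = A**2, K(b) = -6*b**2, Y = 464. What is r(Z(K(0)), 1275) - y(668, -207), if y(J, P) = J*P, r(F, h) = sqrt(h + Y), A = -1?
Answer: 138276 + sqrt(1739) ≈ 1.3832e+5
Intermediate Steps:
Z(g) = 1 (Z(g) = (-1)**2 = 1)
r(F, h) = sqrt(464 + h) (r(F, h) = sqrt(h + 464) = sqrt(464 + h))
r(Z(K(0)), 1275) - y(668, -207) = sqrt(464 + 1275) - 668*(-207) = sqrt(1739) - 1*(-138276) = sqrt(1739) + 138276 = 138276 + sqrt(1739)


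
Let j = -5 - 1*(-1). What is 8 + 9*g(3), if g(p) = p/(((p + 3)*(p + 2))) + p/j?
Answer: 43/20 ≈ 2.1500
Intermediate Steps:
j = -4 (j = -5 + 1 = -4)
g(p) = -p/4 + p/((2 + p)*(3 + p)) (g(p) = p/(((p + 3)*(p + 2))) + p/(-4) = p/(((3 + p)*(2 + p))) + p*(-1/4) = p/(((2 + p)*(3 + p))) - p/4 = p*(1/((2 + p)*(3 + p))) - p/4 = p/((2 + p)*(3 + p)) - p/4 = -p/4 + p/((2 + p)*(3 + p)))
8 + 9*g(3) = 8 + 9*(-1*3*(2 + 3**2 + 5*3)/(24 + 4*3**2 + 20*3)) = 8 + 9*(-1*3*(2 + 9 + 15)/(24 + 4*9 + 60)) = 8 + 9*(-1*3*26/(24 + 36 + 60)) = 8 + 9*(-1*3*26/120) = 8 + 9*(-1*3*1/120*26) = 8 + 9*(-13/20) = 8 - 117/20 = 43/20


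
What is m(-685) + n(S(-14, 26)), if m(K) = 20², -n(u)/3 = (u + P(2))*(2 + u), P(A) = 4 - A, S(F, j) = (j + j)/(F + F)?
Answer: 19597/49 ≈ 399.94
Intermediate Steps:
S(F, j) = j/F (S(F, j) = (2*j)/((2*F)) = (2*j)*(1/(2*F)) = j/F)
n(u) = -3*(2 + u)² (n(u) = -3*(u + (4 - 1*2))*(2 + u) = -3*(u + (4 - 2))*(2 + u) = -3*(u + 2)*(2 + u) = -3*(2 + u)*(2 + u) = -3*(2 + u)²)
m(K) = 400
m(-685) + n(S(-14, 26)) = 400 + (-12 - 312/(-14) - 3*(26/(-14))²) = 400 + (-12 - 312*(-1)/14 - 3*(26*(-1/14))²) = 400 + (-12 - 12*(-13/7) - 3*(-13/7)²) = 400 + (-12 + 156/7 - 3*169/49) = 400 + (-12 + 156/7 - 507/49) = 400 - 3/49 = 19597/49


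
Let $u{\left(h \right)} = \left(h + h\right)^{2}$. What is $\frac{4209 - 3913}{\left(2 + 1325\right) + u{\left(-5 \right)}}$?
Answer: $\frac{296}{1427} \approx 0.20743$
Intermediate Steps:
$u{\left(h \right)} = 4 h^{2}$ ($u{\left(h \right)} = \left(2 h\right)^{2} = 4 h^{2}$)
$\frac{4209 - 3913}{\left(2 + 1325\right) + u{\left(-5 \right)}} = \frac{4209 - 3913}{\left(2 + 1325\right) + 4 \left(-5\right)^{2}} = \frac{296}{1327 + 4 \cdot 25} = \frac{296}{1327 + 100} = \frac{296}{1427}$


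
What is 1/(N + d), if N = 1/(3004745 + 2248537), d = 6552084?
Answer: 5253282/34419944939689 ≈ 1.5262e-7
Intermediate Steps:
N = 1/5253282 ≈ 1.9036e-7
1/(N + d) = 1/(1/5253282 + 6552084) = 1/(34419944939689/5253282) = 5253282/34419944939689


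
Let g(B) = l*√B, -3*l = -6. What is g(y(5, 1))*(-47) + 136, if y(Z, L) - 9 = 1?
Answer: 136 - 94*√10 ≈ -161.25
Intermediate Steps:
l = 2 (l = -⅓*(-6) = 2)
y(Z, L) = 10 (y(Z, L) = 9 + 1 = 10)
g(B) = 2*√B
g(y(5, 1))*(-47) + 136 = (2*√10)*(-47) + 136 = -94*√10 + 136 = 136 - 94*√10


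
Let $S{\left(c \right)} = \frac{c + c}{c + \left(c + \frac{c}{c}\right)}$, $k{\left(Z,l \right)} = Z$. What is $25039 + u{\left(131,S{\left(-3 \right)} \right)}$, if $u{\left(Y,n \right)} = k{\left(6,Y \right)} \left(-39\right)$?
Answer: $24805$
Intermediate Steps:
$S{\left(c \right)} = \frac{2 c}{1 + 2 c}$ ($S{\left(c \right)} = \frac{2 c}{c + \left(c + 1\right)} = \frac{2 c}{c + \left(1 + c\right)} = \frac{2 c}{1 + 2 c}$)
$u{\left(Y,n \right)} = -234$ ($u{\left(Y,n \right)} = 6 \left(-39\right) = -234$)
$25039 + u{\left(131,S{\left(-3 \right)} \right)} = 25039 - 234 = 24805$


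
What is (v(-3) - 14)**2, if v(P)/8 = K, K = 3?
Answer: 100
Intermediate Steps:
v(P) = 24 (v(P) = 8*3 = 24)
(v(-3) - 14)**2 = (24 - 14)**2 = 10**2 = 100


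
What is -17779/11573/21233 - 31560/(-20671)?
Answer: 7754855794331/5079474680539 ≈ 1.5267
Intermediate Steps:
-17779/11573/21233 - 31560/(-20671) = -17779*1/11573*(1/21233) - 31560*(-1/20671) = -17779/11573*1/21233 + 31560/20671 = -17779/245729509 + 31560/20671 = 7754855794331/5079474680539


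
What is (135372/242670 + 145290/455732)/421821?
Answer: 8079239717/3887519364913770 ≈ 2.0782e-6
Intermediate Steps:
(135372/242670 + 145290/455732)/421821 = (135372*(1/242670) + 145290*(1/455732))*(1/421821) = (22562/40445 + 72645/227866)*(1/421821) = (8079239717/9216040370)*(1/421821) = 8079239717/3887519364913770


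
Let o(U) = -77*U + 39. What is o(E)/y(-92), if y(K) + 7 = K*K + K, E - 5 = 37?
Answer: -639/1673 ≈ -0.38195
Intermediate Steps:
E = 42 (E = 5 + 37 = 42)
o(U) = 39 - 77*U
y(K) = -7 + K + K² (y(K) = -7 + (K*K + K) = -7 + (K² + K) = -7 + (K + K²) = -7 + K + K²)
o(E)/y(-92) = (39 - 77*42)/(-7 - 92 + (-92)²) = (39 - 3234)/(-7 - 92 + 8464) = -3195/8365 = -3195*1/8365 = -639/1673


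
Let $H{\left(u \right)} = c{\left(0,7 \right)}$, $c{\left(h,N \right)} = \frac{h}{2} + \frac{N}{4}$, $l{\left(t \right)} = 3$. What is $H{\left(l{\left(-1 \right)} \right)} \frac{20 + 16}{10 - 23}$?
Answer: $- \frac{63}{13} \approx -4.8462$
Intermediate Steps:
$c{\left(h,N \right)} = \frac{h}{2} + \frac{N}{4}$ ($c{\left(h,N \right)} = h \frac{1}{2} + N \frac{1}{4} = \frac{h}{2} + \frac{N}{4}$)
$H{\left(u \right)} = \frac{7}{4}$ ($H{\left(u \right)} = \frac{1}{2} \cdot 0 + \frac{1}{4} \cdot 7 = 0 + \frac{7}{4} = \frac{7}{4}$)
$H{\left(l{\left(-1 \right)} \right)} \frac{20 + 16}{10 - 23} = \frac{7 \frac{20 + 16}{10 - 23}}{4} = \frac{7 \frac{36}{-13}}{4} = \frac{7 \cdot 36 \left(- \frac{1}{13}\right)}{4} = \frac{7}{4} \left(- \frac{36}{13}\right) = - \frac{63}{13}$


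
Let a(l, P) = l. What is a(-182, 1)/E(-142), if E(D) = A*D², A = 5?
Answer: -91/50410 ≈ -0.0018052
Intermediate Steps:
E(D) = 5*D²
a(-182, 1)/E(-142) = -182/(5*(-142)²) = -182/(5*20164) = -182/100820 = -182*1/100820 = -91/50410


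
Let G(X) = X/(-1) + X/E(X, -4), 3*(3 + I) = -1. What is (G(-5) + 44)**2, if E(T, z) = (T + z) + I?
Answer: 3341584/1369 ≈ 2440.9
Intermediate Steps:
I = -10/3 (I = -3 + (1/3)*(-1) = -3 - 1/3 = -10/3 ≈ -3.3333)
E(T, z) = -10/3 + T + z (E(T, z) = (T + z) - 10/3 = -10/3 + T + z)
G(X) = -X + X/(-22/3 + X) (G(X) = X/(-1) + X/(-10/3 + X - 4) = X*(-1) + X/(-22/3 + X) = -X + X/(-22/3 + X))
(G(-5) + 44)**2 = (-5*(25 - 3*(-5))/(-22 + 3*(-5)) + 44)**2 = (-5*(25 + 15)/(-22 - 15) + 44)**2 = (-5*40/(-37) + 44)**2 = (-5*(-1/37)*40 + 44)**2 = (200/37 + 44)**2 = (1828/37)**2 = 3341584/1369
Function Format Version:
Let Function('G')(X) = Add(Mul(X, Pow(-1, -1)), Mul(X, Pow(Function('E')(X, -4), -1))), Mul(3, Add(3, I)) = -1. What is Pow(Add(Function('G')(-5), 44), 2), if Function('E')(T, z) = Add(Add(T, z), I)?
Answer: Rational(3341584, 1369) ≈ 2440.9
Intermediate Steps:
I = Rational(-10, 3) (I = Add(-3, Mul(Rational(1, 3), -1)) = Add(-3, Rational(-1, 3)) = Rational(-10, 3) ≈ -3.3333)
Function('E')(T, z) = Add(Rational(-10, 3), T, z) (Function('E')(T, z) = Add(Add(T, z), Rational(-10, 3)) = Add(Rational(-10, 3), T, z))
Function('G')(X) = Add(Mul(-1, X), Mul(X, Pow(Add(Rational(-22, 3), X), -1))) (Function('G')(X) = Add(Mul(X, Pow(-1, -1)), Mul(X, Pow(Add(Rational(-10, 3), X, -4), -1))) = Add(Mul(X, -1), Mul(X, Pow(Add(Rational(-22, 3), X), -1))) = Add(Mul(-1, X), Mul(X, Pow(Add(Rational(-22, 3), X), -1))))
Pow(Add(Function('G')(-5), 44), 2) = Pow(Add(Mul(-5, Pow(Add(-22, Mul(3, -5)), -1), Add(25, Mul(-3, -5))), 44), 2) = Pow(Add(Mul(-5, Pow(Add(-22, -15), -1), Add(25, 15)), 44), 2) = Pow(Add(Mul(-5, Pow(-37, -1), 40), 44), 2) = Pow(Add(Mul(-5, Rational(-1, 37), 40), 44), 2) = Pow(Add(Rational(200, 37), 44), 2) = Pow(Rational(1828, 37), 2) = Rational(3341584, 1369)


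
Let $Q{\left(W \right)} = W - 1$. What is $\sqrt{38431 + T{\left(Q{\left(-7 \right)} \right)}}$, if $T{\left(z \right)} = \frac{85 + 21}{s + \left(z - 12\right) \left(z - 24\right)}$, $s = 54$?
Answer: $\frac{\sqrt{4627456670}}{347} \approx 196.04$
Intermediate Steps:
$Q{\left(W \right)} = -1 + W$ ($Q{\left(W \right)} = W - 1 = -1 + W$)
$T{\left(z \right)} = \frac{106}{54 + \left(-24 + z\right) \left(-12 + z\right)}$ ($T{\left(z \right)} = \frac{85 + 21}{54 + \left(z - 12\right) \left(z - 24\right)} = \frac{106}{54 + \left(-12 + z\right) \left(-24 + z\right)} = \frac{106}{54 + \left(-24 + z\right) \left(-12 + z\right)}$)
$\sqrt{38431 + T{\left(Q{\left(-7 \right)} \right)}} = \sqrt{38431 + \frac{106}{342 + \left(-1 - 7\right)^{2} - 36 \left(-1 - 7\right)}} = \sqrt{38431 + \frac{106}{342 + \left(-8\right)^{2} - -288}} = \sqrt{38431 + \frac{106}{342 + 64 + 288}} = \sqrt{38431 + \frac{106}{694}} = \sqrt{38431 + 106 \cdot \frac{1}{694}} = \sqrt{38431 + \frac{53}{347}} = \sqrt{\frac{13335610}{347}} = \frac{\sqrt{4627456670}}{347}$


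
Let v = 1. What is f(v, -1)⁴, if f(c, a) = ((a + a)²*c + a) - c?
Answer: 16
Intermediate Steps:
f(c, a) = a - c + 4*c*a² (f(c, a) = ((2*a)²*c + a) - c = ((4*a²)*c + a) - c = (4*c*a² + a) - c = (a + 4*c*a²) - c = a - c + 4*c*a²)
f(v, -1)⁴ = (-1 - 1*1 + 4*1*(-1)²)⁴ = (-1 - 1 + 4*1*1)⁴ = (-1 - 1 + 4)⁴ = 2⁴ = 16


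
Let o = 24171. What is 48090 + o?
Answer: 72261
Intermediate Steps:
48090 + o = 48090 + 24171 = 72261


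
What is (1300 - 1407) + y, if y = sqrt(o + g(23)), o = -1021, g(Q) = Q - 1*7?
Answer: -107 + I*sqrt(1005) ≈ -107.0 + 31.702*I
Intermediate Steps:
g(Q) = -7 + Q (g(Q) = Q - 7 = -7 + Q)
y = I*sqrt(1005) (y = sqrt(-1021 + (-7 + 23)) = sqrt(-1021 + 16) = sqrt(-1005) = I*sqrt(1005) ≈ 31.702*I)
(1300 - 1407) + y = (1300 - 1407) + I*sqrt(1005) = -107 + I*sqrt(1005)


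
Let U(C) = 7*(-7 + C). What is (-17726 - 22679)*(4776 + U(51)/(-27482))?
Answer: -378807622730/1963 ≈ -1.9297e+8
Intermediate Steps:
U(C) = -49 + 7*C
(-17726 - 22679)*(4776 + U(51)/(-27482)) = (-17726 - 22679)*(4776 + (-49 + 7*51)/(-27482)) = -40405*(4776 + (-49 + 357)*(-1/27482)) = -40405*(4776 + 308*(-1/27482)) = -40405*(4776 - 22/1963) = -40405*9375266/1963 = -378807622730/1963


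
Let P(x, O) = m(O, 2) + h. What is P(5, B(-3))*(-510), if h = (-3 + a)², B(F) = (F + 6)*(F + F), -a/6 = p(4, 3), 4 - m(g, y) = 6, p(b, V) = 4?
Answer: -370770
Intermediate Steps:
m(g, y) = -2 (m(g, y) = 4 - 1*6 = 4 - 6 = -2)
a = -24 (a = -6*4 = -24)
B(F) = 2*F*(6 + F) (B(F) = (6 + F)*(2*F) = 2*F*(6 + F))
h = 729 (h = (-3 - 24)² = (-27)² = 729)
P(x, O) = 727 (P(x, O) = -2 + 729 = 727)
P(5, B(-3))*(-510) = 727*(-510) = -370770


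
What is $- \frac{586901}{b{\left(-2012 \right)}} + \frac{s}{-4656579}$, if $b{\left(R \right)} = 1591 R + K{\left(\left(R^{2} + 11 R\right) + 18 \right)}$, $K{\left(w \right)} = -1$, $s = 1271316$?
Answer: $- \frac{63649994129}{709816306707} \approx -0.089671$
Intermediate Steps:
$b{\left(R \right)} = -1 + 1591 R$ ($b{\left(R \right)} = 1591 R - 1 = -1 + 1591 R$)
$- \frac{586901}{b{\left(-2012 \right)}} + \frac{s}{-4656579} = - \frac{586901}{-1 + 1591 \left(-2012\right)} + \frac{1271316}{-4656579} = - \frac{586901}{-1 - 3201092} + 1271316 \left(- \frac{1}{4656579}\right) = - \frac{586901}{-3201093} - \frac{423772}{1552193} = \left(-586901\right) \left(- \frac{1}{3201093}\right) - \frac{423772}{1552193} = \frac{83843}{457299} - \frac{423772}{1552193} = - \frac{63649994129}{709816306707}$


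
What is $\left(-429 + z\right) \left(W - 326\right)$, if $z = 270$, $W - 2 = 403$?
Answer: $-12561$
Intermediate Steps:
$W = 405$ ($W = 2 + 403 = 405$)
$\left(-429 + z\right) \left(W - 326\right) = \left(-429 + 270\right) \left(405 - 326\right) = \left(-159\right) 79 = -12561$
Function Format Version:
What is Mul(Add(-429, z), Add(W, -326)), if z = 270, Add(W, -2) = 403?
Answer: -12561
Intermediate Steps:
W = 405 (W = Add(2, 403) = 405)
Mul(Add(-429, z), Add(W, -326)) = Mul(Add(-429, 270), Add(405, -326)) = Mul(-159, 79) = -12561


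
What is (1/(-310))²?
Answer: 1/96100 ≈ 1.0406e-5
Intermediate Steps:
(1/(-310))² = (-1/310)² = 1/96100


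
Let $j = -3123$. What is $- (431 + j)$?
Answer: $2692$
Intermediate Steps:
$- (431 + j) = - (431 - 3123) = \left(-1\right) \left(-2692\right) = 2692$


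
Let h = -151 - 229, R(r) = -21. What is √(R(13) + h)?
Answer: I*√401 ≈ 20.025*I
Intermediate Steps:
h = -380
√(R(13) + h) = √(-21 - 380) = √(-401) = I*√401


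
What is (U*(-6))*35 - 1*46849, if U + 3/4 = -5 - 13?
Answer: -85823/2 ≈ -42912.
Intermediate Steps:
U = -75/4 (U = -3/4 + (-5 - 13) = -3/4 - 18 = -75/4 ≈ -18.750)
(U*(-6))*35 - 1*46849 = -75/4*(-6)*35 - 1*46849 = (225/2)*35 - 46849 = 7875/2 - 46849 = -85823/2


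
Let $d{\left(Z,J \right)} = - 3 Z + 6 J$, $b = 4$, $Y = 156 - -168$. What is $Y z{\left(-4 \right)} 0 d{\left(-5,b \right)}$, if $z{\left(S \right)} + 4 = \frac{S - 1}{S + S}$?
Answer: $0$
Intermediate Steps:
$Y = 324$ ($Y = 156 + 168 = 324$)
$z{\left(S \right)} = -4 + \frac{-1 + S}{2 S}$ ($z{\left(S \right)} = -4 + \frac{S - 1}{S + S} = -4 + \frac{-1 + S}{2 S}$)
$Y z{\left(-4 \right)} 0 d{\left(-5,b \right)} = 324 \frac{-1 - -28}{2 \left(-4\right)} 0 \left(\left(-3\right) \left(-5\right) + 6 \cdot 4\right) = 324 \cdot \frac{1}{2} \left(- \frac{1}{4}\right) \left(-1 + 28\right) 0 \left(15 + 24\right) = 324 \cdot \frac{1}{2} \left(- \frac{1}{4}\right) 27 \cdot 0 \cdot 39 = 324 \left(- \frac{27}{8}\right) 0 \cdot 39 = 324 \cdot 0 \cdot 39 = 324 \cdot 0 = 0$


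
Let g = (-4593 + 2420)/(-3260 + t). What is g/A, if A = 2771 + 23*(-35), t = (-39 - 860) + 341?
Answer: 2173/7506188 ≈ 0.00028949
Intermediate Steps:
t = -558 (t = -899 + 341 = -558)
A = 1966 (A = 2771 - 805 = 1966)
g = 2173/3818 (g = (-4593 + 2420)/(-3260 - 558) = -2173/(-3818) = -2173*(-1/3818) = 2173/3818 ≈ 0.56915)
g/A = (2173/3818)/1966 = (2173/3818)*(1/1966) = 2173/7506188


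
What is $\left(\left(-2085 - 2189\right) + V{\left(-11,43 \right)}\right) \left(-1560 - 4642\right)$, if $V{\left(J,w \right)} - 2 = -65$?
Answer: $26898074$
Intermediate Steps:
$V{\left(J,w \right)} = -63$ ($V{\left(J,w \right)} = 2 - 65 = -63$)
$\left(\left(-2085 - 2189\right) + V{\left(-11,43 \right)}\right) \left(-1560 - 4642\right) = \left(\left(-2085 - 2189\right) - 63\right) \left(-1560 - 4642\right) = \left(\left(-2085 - 2189\right) - 63\right) \left(-6202\right) = \left(-4274 - 63\right) \left(-6202\right) = \left(-4337\right) \left(-6202\right) = 26898074$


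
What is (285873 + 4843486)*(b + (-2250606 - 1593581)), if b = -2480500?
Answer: -32441590185633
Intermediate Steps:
(285873 + 4843486)*(b + (-2250606 - 1593581)) = (285873 + 4843486)*(-2480500 + (-2250606 - 1593581)) = 5129359*(-2480500 - 3844187) = 5129359*(-6324687) = -32441590185633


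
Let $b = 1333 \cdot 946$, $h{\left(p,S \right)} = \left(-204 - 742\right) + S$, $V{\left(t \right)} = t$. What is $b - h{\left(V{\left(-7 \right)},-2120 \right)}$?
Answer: $1264084$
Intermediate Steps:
$h{\left(p,S \right)} = -946 + S$
$b = 1261018$
$b - h{\left(V{\left(-7 \right)},-2120 \right)} = 1261018 - \left(-946 - 2120\right) = 1261018 - -3066 = 1261018 + 3066 = 1264084$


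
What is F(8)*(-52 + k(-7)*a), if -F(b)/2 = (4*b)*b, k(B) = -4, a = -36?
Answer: -47104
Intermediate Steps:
F(b) = -8*b² (F(b) = -2*4*b*b = -8*b²)
F(8)*(-52 + k(-7)*a) = (-8*8²)*(-52 - 4*(-36)) = (-8*64)*(-52 + 144) = -512*92 = -47104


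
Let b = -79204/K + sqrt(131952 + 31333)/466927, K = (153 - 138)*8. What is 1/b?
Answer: -129510909682125870/85481517420378855229 - 7143983100*sqrt(565)/85481517420378855229 ≈ -0.0015151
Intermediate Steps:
K = 120 (K = 15*8 = 120)
b = -19801/30 + 17*sqrt(565)/466927 (b = -79204/120 + sqrt(131952 + 31333)/466927 = -79204*1/120 + sqrt(163285)*(1/466927) = -19801/30 + (17*sqrt(565))*(1/466927) = -19801/30 + 17*sqrt(565)/466927 ≈ -660.03)
1/b = 1/(-19801/30 + 17*sqrt(565)/466927)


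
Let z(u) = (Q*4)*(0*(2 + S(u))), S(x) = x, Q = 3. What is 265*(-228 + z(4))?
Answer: -60420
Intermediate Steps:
z(u) = 0 (z(u) = (3*4)*(0*(2 + u)) = 12*0 = 0)
265*(-228 + z(4)) = 265*(-228 + 0) = 265*(-228) = -60420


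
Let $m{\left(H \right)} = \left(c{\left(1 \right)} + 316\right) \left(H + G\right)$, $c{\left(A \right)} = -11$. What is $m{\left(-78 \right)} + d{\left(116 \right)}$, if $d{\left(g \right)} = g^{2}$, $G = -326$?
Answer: $-109764$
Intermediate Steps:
$m{\left(H \right)} = -99430 + 305 H$ ($m{\left(H \right)} = \left(-11 + 316\right) \left(H - 326\right) = 305 \left(-326 + H\right) = -99430 + 305 H$)
$m{\left(-78 \right)} + d{\left(116 \right)} = \left(-99430 + 305 \left(-78\right)\right) + 116^{2} = \left(-99430 - 23790\right) + 13456 = -123220 + 13456 = -109764$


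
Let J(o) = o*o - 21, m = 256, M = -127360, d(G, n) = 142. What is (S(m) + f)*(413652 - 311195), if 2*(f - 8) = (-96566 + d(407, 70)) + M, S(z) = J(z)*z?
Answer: 1706929111892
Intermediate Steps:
J(o) = -21 + o² (J(o) = o² - 21 = -21 + o²)
S(z) = z*(-21 + z²) (S(z) = (-21 + z²)*z = z*(-21 + z²))
f = -111884 (f = 8 + ((-96566 + 142) - 127360)/2 = 8 + (-96424 - 127360)/2 = 8 + (½)*(-223784) = 8 - 111892 = -111884)
(S(m) + f)*(413652 - 311195) = (256*(-21 + 256²) - 111884)*(413652 - 311195) = (256*(-21 + 65536) - 111884)*102457 = (256*65515 - 111884)*102457 = (16771840 - 111884)*102457 = 16659956*102457 = 1706929111892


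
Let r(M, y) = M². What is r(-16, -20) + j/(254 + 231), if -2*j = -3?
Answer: 248323/970 ≈ 256.00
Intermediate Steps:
j = 3/2 (j = -½*(-3) = 3/2 ≈ 1.5000)
r(-16, -20) + j/(254 + 231) = (-16)² + 3/(2*(254 + 231)) = 256 + (3/2)/485 = 256 + (3/2)*(1/485) = 256 + 3/970 = 248323/970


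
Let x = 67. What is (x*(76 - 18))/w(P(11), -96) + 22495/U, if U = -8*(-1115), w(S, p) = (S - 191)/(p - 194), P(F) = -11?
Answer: 1005684879/180184 ≈ 5581.4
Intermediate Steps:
w(S, p) = (-191 + S)/(-194 + p)
U = 8920
(x*(76 - 18))/w(P(11), -96) + 22495/U = (67*(76 - 18))/(((-191 - 11)/(-194 - 96))) + 22495/8920 = (67*58)/((-202/(-290))) + 22495*(1/8920) = 3886/((-1/290*(-202))) + 4499/1784 = 3886/(101/145) + 4499/1784 = 3886*(145/101) + 4499/1784 = 563470/101 + 4499/1784 = 1005684879/180184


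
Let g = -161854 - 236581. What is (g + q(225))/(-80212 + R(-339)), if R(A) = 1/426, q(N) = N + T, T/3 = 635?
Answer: 24117990/4881473 ≈ 4.9407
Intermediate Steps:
T = 1905 (T = 3*635 = 1905)
g = -398435
q(N) = 1905 + N (q(N) = N + 1905 = 1905 + N)
R(A) = 1/426
(g + q(225))/(-80212 + R(-339)) = (-398435 + (1905 + 225))/(-80212 + 1/426) = (-398435 + 2130)/(-34170311/426) = -396305*(-426/34170311) = 24117990/4881473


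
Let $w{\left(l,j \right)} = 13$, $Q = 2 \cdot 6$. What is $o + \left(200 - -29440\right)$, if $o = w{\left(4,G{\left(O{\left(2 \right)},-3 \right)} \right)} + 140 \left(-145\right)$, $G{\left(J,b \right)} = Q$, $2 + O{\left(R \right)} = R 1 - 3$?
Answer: $9353$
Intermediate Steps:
$Q = 12$
$O{\left(R \right)} = -5 + R$ ($O{\left(R \right)} = -2 + \left(R 1 - 3\right) = -2 + \left(R - 3\right) = -2 + \left(-3 + R\right) = -5 + R$)
$G{\left(J,b \right)} = 12$
$o = -20287$ ($o = 13 + 140 \left(-145\right) = 13 - 20300 = -20287$)
$o + \left(200 - -29440\right) = -20287 + \left(200 - -29440\right) = -20287 + \left(200 + 29440\right) = -20287 + 29640 = 9353$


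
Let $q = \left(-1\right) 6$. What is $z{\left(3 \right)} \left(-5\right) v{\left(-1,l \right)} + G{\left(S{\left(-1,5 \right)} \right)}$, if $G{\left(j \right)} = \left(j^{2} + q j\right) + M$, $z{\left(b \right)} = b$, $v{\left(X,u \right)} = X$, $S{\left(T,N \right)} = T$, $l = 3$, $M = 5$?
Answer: $27$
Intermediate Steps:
$q = -6$
$G{\left(j \right)} = 5 + j^{2} - 6 j$ ($G{\left(j \right)} = \left(j^{2} - 6 j\right) + 5 = 5 + j^{2} - 6 j$)
$z{\left(3 \right)} \left(-5\right) v{\left(-1,l \right)} + G{\left(S{\left(-1,5 \right)} \right)} = 3 \left(-5\right) \left(-1\right) + \left(5 + \left(-1\right)^{2} - -6\right) = \left(-15\right) \left(-1\right) + \left(5 + 1 + 6\right) = 15 + 12 = 27$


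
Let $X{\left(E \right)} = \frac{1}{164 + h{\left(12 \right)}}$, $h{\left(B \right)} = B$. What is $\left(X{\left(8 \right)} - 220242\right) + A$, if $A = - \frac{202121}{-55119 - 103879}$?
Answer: $- \frac{3081569435261}{13991824} \approx -2.2024 \cdot 10^{5}$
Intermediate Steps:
$A = \frac{202121}{158998}$ ($A = - \frac{202121}{-55119 - 103879} = - \frac{202121}{-158998} = \left(-202121\right) \left(- \frac{1}{158998}\right) = \frac{202121}{158998} \approx 1.2712$)
$X{\left(E \right)} = \frac{1}{176}$ ($X{\left(E \right)} = \frac{1}{164 + 12} = \frac{1}{176}$)
$\left(X{\left(8 \right)} - 220242\right) + A = \left(\frac{1}{176} - 220242\right) + \frac{202121}{158998} = - \frac{38762591}{176} + \frac{202121}{158998} = - \frac{3081569435261}{13991824}$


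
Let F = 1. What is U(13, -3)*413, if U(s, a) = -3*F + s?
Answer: 4130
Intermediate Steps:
U(s, a) = -3 + s (U(s, a) = -3*1 + s = -3 + s)
U(13, -3)*413 = (-3 + 13)*413 = 10*413 = 4130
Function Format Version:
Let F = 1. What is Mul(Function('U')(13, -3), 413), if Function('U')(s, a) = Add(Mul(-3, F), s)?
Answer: 4130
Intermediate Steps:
Function('U')(s, a) = Add(-3, s) (Function('U')(s, a) = Add(Mul(-3, 1), s) = Add(-3, s))
Mul(Function('U')(13, -3), 413) = Mul(Add(-3, 13), 413) = Mul(10, 413) = 4130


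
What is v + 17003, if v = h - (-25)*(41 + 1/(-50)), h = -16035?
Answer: 3985/2 ≈ 1992.5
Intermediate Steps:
v = -30021/2 (v = -16035 - (-25)*(41 + 1/(-50)) = -16035 - (-25)*(41 - 1/50) = -16035 - (-25)*2049/50 = -16035 - 1*(-2049/2) = -16035 + 2049/2 = -30021/2 ≈ -15011.)
v + 17003 = -30021/2 + 17003 = 3985/2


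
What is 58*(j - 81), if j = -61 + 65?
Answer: -4466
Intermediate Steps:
j = 4
58*(j - 81) = 58*(4 - 81) = 58*(-77) = -4466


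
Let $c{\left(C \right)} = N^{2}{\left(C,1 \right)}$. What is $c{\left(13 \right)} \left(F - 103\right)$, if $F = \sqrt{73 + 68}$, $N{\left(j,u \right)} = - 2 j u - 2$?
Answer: $-80752 + 784 \sqrt{141} \approx -71443.0$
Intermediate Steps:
$N{\left(j,u \right)} = -2 - 2 j u$ ($N{\left(j,u \right)} = - 2 j u - 2 = -2 - 2 j u$)
$F = \sqrt{141} \approx 11.874$
$c{\left(C \right)} = \left(-2 - 2 C\right)^{2}$ ($c{\left(C \right)} = \left(-2 - 2 C 1\right)^{2} = \left(-2 - 2 C\right)^{2}$)
$c{\left(13 \right)} \left(F - 103\right) = 4 \left(1 + 13\right)^{2} \left(\sqrt{141} - 103\right) = 4 \cdot 14^{2} \left(-103 + \sqrt{141}\right) = 4 \cdot 196 \left(-103 + \sqrt{141}\right) = 784 \left(-103 + \sqrt{141}\right) = -80752 + 784 \sqrt{141}$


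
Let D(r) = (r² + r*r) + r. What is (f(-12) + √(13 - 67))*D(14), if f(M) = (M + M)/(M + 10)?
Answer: 4872 + 1218*I*√6 ≈ 4872.0 + 2983.5*I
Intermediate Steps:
f(M) = 2*M/(10 + M) (f(M) = (2*M)/(10 + M) = 2*M/(10 + M))
D(r) = r + 2*r² (D(r) = (r² + r²) + r = 2*r² + r = r + 2*r²)
(f(-12) + √(13 - 67))*D(14) = (2*(-12)/(10 - 12) + √(13 - 67))*(14*(1 + 2*14)) = (2*(-12)/(-2) + √(-54))*(14*(1 + 28)) = (2*(-12)*(-½) + 3*I*√6)*(14*29) = (12 + 3*I*√6)*406 = 4872 + 1218*I*√6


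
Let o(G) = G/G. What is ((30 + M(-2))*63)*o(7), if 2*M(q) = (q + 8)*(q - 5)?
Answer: 567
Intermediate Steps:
o(G) = 1
M(q) = (-5 + q)*(8 + q)/2 (M(q) = ((q + 8)*(q - 5))/2 = ((8 + q)*(-5 + q))/2 = ((-5 + q)*(8 + q))/2 = (-5 + q)*(8 + q)/2)
((30 + M(-2))*63)*o(7) = ((30 + (-20 + (1/2)*(-2)**2 + (3/2)*(-2)))*63)*1 = ((30 + (-20 + (1/2)*4 - 3))*63)*1 = ((30 + (-20 + 2 - 3))*63)*1 = ((30 - 21)*63)*1 = (9*63)*1 = 567*1 = 567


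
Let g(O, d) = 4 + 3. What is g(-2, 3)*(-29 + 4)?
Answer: -175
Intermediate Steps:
g(O, d) = 7
g(-2, 3)*(-29 + 4) = 7*(-29 + 4) = 7*(-25) = -175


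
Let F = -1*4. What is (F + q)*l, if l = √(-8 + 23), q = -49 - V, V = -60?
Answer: 7*√15 ≈ 27.111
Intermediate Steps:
F = -4
q = 11 (q = -49 - 1*(-60) = -49 + 60 = 11)
l = √15 ≈ 3.8730
(F + q)*l = (-4 + 11)*√15 = 7*√15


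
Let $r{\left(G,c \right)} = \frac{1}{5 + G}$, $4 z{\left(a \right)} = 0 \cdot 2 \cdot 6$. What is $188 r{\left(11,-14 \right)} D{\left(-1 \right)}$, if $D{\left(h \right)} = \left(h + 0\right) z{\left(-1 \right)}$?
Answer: $0$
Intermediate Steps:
$z{\left(a \right)} = 0$ ($z{\left(a \right)} = \frac{0 \cdot 2 \cdot 6}{4} = \frac{0 \cdot 6}{4} = \frac{1}{4} \cdot 0 = 0$)
$D{\left(h \right)} = 0$ ($D{\left(h \right)} = \left(h + 0\right) 0 = h 0 = 0$)
$188 r{\left(11,-14 \right)} D{\left(-1 \right)} = \frac{188}{5 + 11} \cdot 0 = \frac{188}{16} \cdot 0 = 188 \cdot \frac{1}{16} \cdot 0 = \frac{47}{4} \cdot 0 = 0$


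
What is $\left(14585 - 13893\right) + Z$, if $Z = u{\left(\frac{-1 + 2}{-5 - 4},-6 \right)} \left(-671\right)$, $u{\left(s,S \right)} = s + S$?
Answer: $\frac{43133}{9} \approx 4792.6$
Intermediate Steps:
$u{\left(s,S \right)} = S + s$
$Z = \frac{36905}{9}$ ($Z = \left(-6 + \frac{-1 + 2}{-5 - 4}\right) \left(-671\right) = \left(-6 + 1 \frac{1}{-9}\right) \left(-671\right) = \left(-6 + 1 \left(- \frac{1}{9}\right)\right) \left(-671\right) = \left(-6 - \frac{1}{9}\right) \left(-671\right) = \left(- \frac{55}{9}\right) \left(-671\right) = \frac{36905}{9} \approx 4100.6$)
$\left(14585 - 13893\right) + Z = \left(14585 - 13893\right) + \frac{36905}{9} = 692 + \frac{36905}{9} = \frac{43133}{9}$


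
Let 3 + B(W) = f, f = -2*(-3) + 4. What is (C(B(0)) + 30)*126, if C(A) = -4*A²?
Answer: -20916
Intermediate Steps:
f = 10 (f = 6 + 4 = 10)
B(W) = 7 (B(W) = -3 + 10 = 7)
(C(B(0)) + 30)*126 = (-4*7² + 30)*126 = (-4*49 + 30)*126 = (-196 + 30)*126 = -166*126 = -20916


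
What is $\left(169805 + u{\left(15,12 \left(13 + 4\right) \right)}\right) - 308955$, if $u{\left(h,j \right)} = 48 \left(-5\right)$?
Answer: $-139390$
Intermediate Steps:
$u{\left(h,j \right)} = -240$
$\left(169805 + u{\left(15,12 \left(13 + 4\right) \right)}\right) - 308955 = \left(169805 - 240\right) - 308955 = 169565 - 308955 = -139390$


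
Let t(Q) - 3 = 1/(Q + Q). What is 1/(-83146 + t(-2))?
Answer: -4/332573 ≈ -1.2027e-5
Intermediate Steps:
t(Q) = 3 + 1/(2*Q) (t(Q) = 3 + 1/(Q + Q) = 3 + 1/(2*Q))
1/(-83146 + t(-2)) = 1/(-83146 + (3 + (½)/(-2))) = 1/(-83146 + (3 + (½)*(-½))) = 1/(-83146 + (3 - ¼)) = 1/(-83146 + 11/4) = 1/(-332573/4) = -4/332573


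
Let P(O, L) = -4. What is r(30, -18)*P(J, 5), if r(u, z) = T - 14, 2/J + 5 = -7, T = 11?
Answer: 12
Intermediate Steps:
J = -1/6 (J = 2/(-5 - 7) = 2/(-12) = 2*(-1/12) = -1/6 ≈ -0.16667)
r(u, z) = -3 (r(u, z) = 11 - 14 = -3)
r(30, -18)*P(J, 5) = -3*(-4) = 12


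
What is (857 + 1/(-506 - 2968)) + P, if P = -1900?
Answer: -3623383/3474 ≈ -1043.0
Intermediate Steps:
(857 + 1/(-506 - 2968)) + P = (857 + 1/(-506 - 2968)) - 1900 = (857 + 1/(-3474)) - 1900 = (857 - 1/3474) - 1900 = 2977217/3474 - 1900 = -3623383/3474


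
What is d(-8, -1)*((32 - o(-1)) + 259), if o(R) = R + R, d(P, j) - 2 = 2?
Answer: 1172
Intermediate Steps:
d(P, j) = 4 (d(P, j) = 2 + 2 = 4)
o(R) = 2*R
d(-8, -1)*((32 - o(-1)) + 259) = 4*((32 - 2*(-1)) + 259) = 4*((32 - 1*(-2)) + 259) = 4*((32 + 2) + 259) = 4*(34 + 259) = 4*293 = 1172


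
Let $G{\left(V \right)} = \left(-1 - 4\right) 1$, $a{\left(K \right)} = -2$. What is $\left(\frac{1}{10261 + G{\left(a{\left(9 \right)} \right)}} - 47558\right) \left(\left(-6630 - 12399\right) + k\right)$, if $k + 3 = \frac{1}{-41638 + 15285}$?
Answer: $\frac{244633588376039559}{270276368} \approx 9.0512 \cdot 10^{8}$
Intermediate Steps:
$k = - \frac{79060}{26353}$ ($k = -3 + \frac{1}{-41638 + 15285} = -3 + \frac{1}{-26353} = -3 - \frac{1}{26353} = - \frac{79060}{26353} \approx -3.0$)
$G{\left(V \right)} = -5$ ($G{\left(V \right)} = \left(-5\right) 1 = -5$)
$\left(\frac{1}{10261 + G{\left(a{\left(9 \right)} \right)}} - 47558\right) \left(\left(-6630 - 12399\right) + k\right) = \left(\frac{1}{10261 - 5} - 47558\right) \left(\left(-6630 - 12399\right) - \frac{79060}{26353}\right) = \left(\frac{1}{10256} - 47558\right) \left(\left(-6630 - 12399\right) - \frac{79060}{26353}\right) = \left(\frac{1}{10256} - 47558\right) \left(-19029 - \frac{79060}{26353}\right) = \left(- \frac{487754847}{10256}\right) \left(- \frac{501550297}{26353}\right) = \frac{244633588376039559}{270276368}$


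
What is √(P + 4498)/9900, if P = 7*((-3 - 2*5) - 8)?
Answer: √4351/9900 ≈ 0.0066628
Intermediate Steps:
P = -147 (P = 7*((-3 - 10) - 8) = 7*(-13 - 8) = 7*(-21) = -147)
√(P + 4498)/9900 = √(-147 + 4498)/9900 = √4351*(1/9900) = √4351/9900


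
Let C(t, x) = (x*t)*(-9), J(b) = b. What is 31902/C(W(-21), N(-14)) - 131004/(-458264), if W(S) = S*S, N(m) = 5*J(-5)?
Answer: 2301534169/3789270450 ≈ 0.60738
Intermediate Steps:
N(m) = -25 (N(m) = 5*(-5) = -25)
W(S) = S²
C(t, x) = -9*t*x (C(t, x) = (t*x)*(-9) = -9*t*x)
31902/C(W(-21), N(-14)) - 131004/(-458264) = 31902/((-9*(-21)²*(-25))) - 131004/(-458264) = 31902/((-9*441*(-25))) - 131004*(-1/458264) = 31902/99225 + 32751/114566 = 31902*(1/99225) + 32751/114566 = 10634/33075 + 32751/114566 = 2301534169/3789270450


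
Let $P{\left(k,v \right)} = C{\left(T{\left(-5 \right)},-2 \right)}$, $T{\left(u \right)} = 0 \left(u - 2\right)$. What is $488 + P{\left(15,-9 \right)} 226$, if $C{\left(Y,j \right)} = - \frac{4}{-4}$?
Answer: $714$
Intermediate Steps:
$T{\left(u \right)} = 0$ ($T{\left(u \right)} = 0 \left(-2 + u\right) = 0$)
$C{\left(Y,j \right)} = 1$ ($C{\left(Y,j \right)} = \left(-4\right) \left(- \frac{1}{4}\right) = 1$)
$P{\left(k,v \right)} = 1$
$488 + P{\left(15,-9 \right)} 226 = 488 + 1 \cdot 226 = 488 + 226 = 714$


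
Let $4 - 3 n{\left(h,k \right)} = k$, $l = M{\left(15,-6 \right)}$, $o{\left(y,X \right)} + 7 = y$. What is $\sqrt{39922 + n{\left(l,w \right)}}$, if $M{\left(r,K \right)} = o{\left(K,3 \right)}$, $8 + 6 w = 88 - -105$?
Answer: $\frac{\sqrt{1436870}}{6} \approx 199.78$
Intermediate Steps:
$w = \frac{185}{6}$ ($w = - \frac{4}{3} + \frac{88 - -105}{6} = - \frac{4}{3} + \frac{88 + 105}{6} = - \frac{4}{3} + \frac{1}{6} \cdot 193 = - \frac{4}{3} + \frac{193}{6} = \frac{185}{6} \approx 30.833$)
$o{\left(y,X \right)} = -7 + y$
$M{\left(r,K \right)} = -7 + K$
$l = -13$ ($l = -7 - 6 = -13$)
$n{\left(h,k \right)} = \frac{4}{3} - \frac{k}{3}$
$\sqrt{39922 + n{\left(l,w \right)}} = \sqrt{39922 + \left(\frac{4}{3} - \frac{185}{18}\right)} = \sqrt{39922 - \frac{161}{18}} = \sqrt{\frac{718435}{18}} = \frac{\sqrt{1436870}}{6}$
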